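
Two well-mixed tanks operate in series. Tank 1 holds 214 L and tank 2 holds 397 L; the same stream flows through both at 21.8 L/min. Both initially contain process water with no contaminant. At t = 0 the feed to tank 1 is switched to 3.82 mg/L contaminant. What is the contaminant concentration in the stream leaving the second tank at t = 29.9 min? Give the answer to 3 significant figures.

2.43 mg/L

Time constants: τᵢ = Vᵢ/Q for each well-mixed tank.
τ₁ = 214/21.8 = 9.8165 min; τ₂ = 397/21.8 = 18.211 min.
Tank 1: C₁ = C_in(1 − e^(−t/τ₁)). Tank 2 (τ₁ ≠ τ₂): C₂ = C_in[1 − (τ₁ e^(−t/τ₁) − τ₂ e^(−t/τ₂))/(τ₁ − τ₂)].
At t = 29.9: e^(−t/τ₁) = 0.047554, e^(−t/τ₂) = 0.19362.
C₂ = 3.82·[1 − (9.8165·0.047554 − 18.211·0.19362)/(-8.3945)] = 3.82·0.63557 = 2.4279 mg/L.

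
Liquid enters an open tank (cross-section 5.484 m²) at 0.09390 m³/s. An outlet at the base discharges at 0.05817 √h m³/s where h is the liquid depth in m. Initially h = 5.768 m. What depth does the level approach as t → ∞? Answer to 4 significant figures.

A dh/dt = Q_in − 0.05817 √h. Steady state requires inflow = outflow:
Q_in = 0.05817 √h_ss ⇒ √h_ss = 0.09390/0.05817 = 1.61423.
h_ss = 1.61423² = 2.60575 m. (Since h₀ = 5.768 m > h_ss, the level will fall toward this value.)

2.606 m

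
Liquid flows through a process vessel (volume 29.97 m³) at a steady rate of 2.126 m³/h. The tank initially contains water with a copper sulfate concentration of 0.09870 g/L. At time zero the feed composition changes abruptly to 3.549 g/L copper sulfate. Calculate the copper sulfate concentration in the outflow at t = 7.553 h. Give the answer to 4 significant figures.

Transient balance on the dissolved component: V dC/dt = Q(C_in − C).
Time constant τ = V/Q = 29.97/2.126 = 14.0969 h.
This is linear first-order; C(t) = C_in + (C₀ − C_in) e^(−t/τ).
C(7.553) = 3.549 + (0.09870 − 3.549)·e^(−7.553/14.0969) = 3.549 + (-3.45030)·0.585206 = 1.52986 g/L.

1.530 g/L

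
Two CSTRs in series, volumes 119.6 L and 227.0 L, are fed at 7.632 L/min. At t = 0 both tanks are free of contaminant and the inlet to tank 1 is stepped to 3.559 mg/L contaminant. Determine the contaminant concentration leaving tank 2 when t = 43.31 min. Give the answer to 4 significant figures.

2.055 mg/L

Species balance on tank i: dCᵢ/dt = (Cᵢ₋₁ − Cᵢ)/τᵢ with τᵢ = Vᵢ/Q.
τ₁ = 119.6/7.632 = 15.6709 min; τ₂ = 227.0/7.632 = 29.7432 min.
Solving the cascade with C₁(0)=C₂(0)=0 gives C₂(t) = C_in[1 − (τ₁ e^(−t/τ₁) − τ₂ e^(−t/τ₂))/(τ₁ − τ₂)].
At t = 43.31: e^(−t/τ₁) = 0.0630562, e^(−t/τ₂) = 0.233136.
C₂ = 3.559·[1 − (15.6709·0.0630562 − 29.7432·0.233136)/(-14.0723)] = 3.559·0.577463 = 2.05519 mg/L.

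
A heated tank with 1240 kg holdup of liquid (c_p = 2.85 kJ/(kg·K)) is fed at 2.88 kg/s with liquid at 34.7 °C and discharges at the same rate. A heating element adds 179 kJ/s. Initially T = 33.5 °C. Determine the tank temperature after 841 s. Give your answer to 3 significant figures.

53.2 °C

M c_p dT/dt = ṁ c_p (T_in − T) + Q̇.
Rearrange: dT/dt = (T_ss − T)/τ with τ = M/ṁ = 430.56 s and T_ss = T_in + Q̇/(ṁ c_p) = 56.508 °C.
This is linear first-order; T(t) = T_ss + (T₀ − T_ss) e^(−t/τ).
T(841) = 56.508 + (-23.008)·e^(−841/430.56) = 56.508 + (-23.008)·0.14181 = 53.245 °C.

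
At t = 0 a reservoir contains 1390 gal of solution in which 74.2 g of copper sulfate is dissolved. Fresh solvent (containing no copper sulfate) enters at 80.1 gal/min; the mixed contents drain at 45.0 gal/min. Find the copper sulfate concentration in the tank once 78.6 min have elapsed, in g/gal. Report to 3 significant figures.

0.00440 g/gal

Total volume: dV/dt = Q_in − Q_out = 35.100 gal/min, so V(t) = 1390 + 35.100 t and V(78.6) = 4148.9 gal.
No copper sulfate enters, so dm/dt = −Q_out · (m/V).
Separate: dm/m = −Q_out dt/V(t) ⇒ ln(m/m₀) = −(Q_out/(Q_in−Q_out)) ln(V/V₀).
m = m₀ (V₀/V)^(Q_out/(Q_in−Q_out)) = 74.2 × (1390/4148.9)^(1.2821) = 18.262 g.
C = m/V = 18.262/4148.9 = 0.0044016 g/gal.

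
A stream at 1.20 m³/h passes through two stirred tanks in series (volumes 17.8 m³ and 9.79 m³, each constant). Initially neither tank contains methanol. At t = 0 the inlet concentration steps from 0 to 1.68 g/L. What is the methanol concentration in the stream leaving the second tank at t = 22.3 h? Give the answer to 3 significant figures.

Time constants: τᵢ = Vᵢ/Q for each well-mixed tank.
τ₁ = 17.8/1.20 = 14.833 h; τ₂ = 9.79/1.20 = 8.1583 h.
Tank 1: C₁ = C_in(1 − e^(−t/τ₁)). Tank 2 (τ₁ ≠ τ₂): C₂ = C_in[1 − (τ₁ e^(−t/τ₁) − τ₂ e^(−t/τ₂))/(τ₁ − τ₂)].
At t = 22.3: e^(−t/τ₁) = 0.22238, e^(−t/τ₂) = 0.064998.
C₂ = 1.68·[1 − (14.833·0.22238 − 8.1583·0.064998)/(6.6750)] = 1.68·0.58527 = 0.98325 g/L.

0.983 g/L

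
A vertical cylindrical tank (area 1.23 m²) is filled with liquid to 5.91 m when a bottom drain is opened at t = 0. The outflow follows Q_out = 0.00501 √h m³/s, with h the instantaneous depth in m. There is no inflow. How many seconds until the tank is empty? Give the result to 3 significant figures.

1190 s

With no inflow, A dh/dt = −0.00501 √h.
∫ h^(−1/2) dh = −(0.00501/A) ∫ dt, giving 2√h = 2√h₀ − (0.00501/A) t.
Tank is empty when √h = 0: t_empty = 2A√h₀/0.00501.
t_empty = 2·1.23·√5.91/0.00501 = 2.4600·2.4310/0.00501 = 1193.7 s.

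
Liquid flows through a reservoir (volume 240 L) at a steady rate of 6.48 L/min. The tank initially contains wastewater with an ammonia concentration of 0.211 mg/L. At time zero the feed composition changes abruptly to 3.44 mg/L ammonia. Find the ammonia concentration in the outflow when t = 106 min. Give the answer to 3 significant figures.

3.26 mg/L

Mass balance on the solute (V constant): V dC/dt = Q(C_in − C).
So dC/dt = (C_in − C)/τ with τ = V/Q = 240/6.48 = 37.037 min.
This is linear first-order; C(t) = C_in + (C₀ − C_in) e^(−t/τ).
C(106) = 3.44 + (0.211 − 3.44)·e^(−106/37.037) = 3.44 + (-3.2290)·0.057154 = 3.2554 mg/L.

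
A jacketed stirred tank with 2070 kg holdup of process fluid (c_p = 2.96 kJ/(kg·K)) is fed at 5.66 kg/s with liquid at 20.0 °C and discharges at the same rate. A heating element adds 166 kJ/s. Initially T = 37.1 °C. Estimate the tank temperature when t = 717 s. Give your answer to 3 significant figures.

M c_p dT/dt = ṁ c_p (T_in − T) + Q̇.
Rearrange: dT/dt = (T_ss − T)/τ with τ = M/ṁ = 365.72 s and T_ss = T_in + Q̇/(ṁ c_p) = 29.908 °C.
Integrating: T(t) = T_ss + (T₀ − T_ss) e^(−t/τ).
T(717) = 29.908 + (7.1917)·e^(−717/365.72) = 29.908 + (7.1917)·0.14079 = 30.921 °C.

30.9 °C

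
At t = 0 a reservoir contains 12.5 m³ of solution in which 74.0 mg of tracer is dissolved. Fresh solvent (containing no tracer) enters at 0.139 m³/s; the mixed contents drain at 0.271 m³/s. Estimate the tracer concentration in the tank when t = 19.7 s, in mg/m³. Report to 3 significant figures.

4.63 mg/m³

Let m(t) be the amount of tracer. Volume: V(t) = V₀ + (Q_in − Q_out) t = 12.5 − 0.13200 t; V(19.7) = 9.8996 m³.
No tracer enters, so dm/dt = −Q_out · (m/V).
dm/m = −Q_out dt/(V₀ − 0.13200 t); integrating gives ln(m/m₀) = −(Q_out/(Q_in−Q_out)) ln(V/V₀).
m = m₀ (V₀/V)^(Q_out/(Q_in−Q_out)) = 74.0 × (12.5/9.8996)^(-2.0530) = 45.843 mg.
C = m/V = 45.843/9.8996 = 4.6308 mg/m³.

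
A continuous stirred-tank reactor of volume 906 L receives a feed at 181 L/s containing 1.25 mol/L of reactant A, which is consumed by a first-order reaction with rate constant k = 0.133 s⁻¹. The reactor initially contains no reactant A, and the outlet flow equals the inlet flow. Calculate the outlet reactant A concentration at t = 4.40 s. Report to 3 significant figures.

Accumulation = in − out − consumed: V dC/dt = Q C_in − Q C − k V C.
dC/dt = (Q/V) C_in − (Q/V + k) C; effective rate a = Q/V + k = 0.19978 + 0.133 = 0.33278 s⁻¹.
C_ss = Q C_in/(Q + kV) = 0.75042 mol/L; C(t) = C_ss + (C₀ − C_ss) e^(−a t).
C(4.40) = 0.75042 + (-0.75042)·e^(−0.33278·4.40) = 0.75042 + (-0.75042)·0.23126 = 0.57688 mol/L.

0.577 mol/L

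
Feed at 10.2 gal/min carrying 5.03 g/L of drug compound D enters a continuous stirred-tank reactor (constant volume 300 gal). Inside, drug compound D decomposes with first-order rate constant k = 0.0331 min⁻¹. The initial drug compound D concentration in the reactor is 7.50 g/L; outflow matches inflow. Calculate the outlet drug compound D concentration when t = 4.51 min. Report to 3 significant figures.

V dC/dt = Q(C_in − C) − k V C.
This is linear with rate a = Q/V + k = 0.067100 min⁻¹.
C_ss = Q C_in/(Q + kV) = 2.5487 g/L; C(t) = C_ss + (C₀ − C_ss) e^(−a t).
C(4.51) = 2.5487 + (4.9513)·e^(−0.067100·4.51) = 2.5487 + (4.9513)·0.73888 = 6.2071 g/L.

6.21 g/L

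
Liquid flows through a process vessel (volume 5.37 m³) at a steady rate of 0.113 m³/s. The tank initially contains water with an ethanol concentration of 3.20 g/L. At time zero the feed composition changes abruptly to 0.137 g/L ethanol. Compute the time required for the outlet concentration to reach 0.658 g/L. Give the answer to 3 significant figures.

Species balance on the tank: V dC/dt = Q(C_in − C), so τ = V/Q = 47.522 s.
C(t) = C_in + (C₀ − C_in) e^(−t/τ). Set C = 0.658 and solve for t:
e^(−t/τ) = (C − C_in)/(C₀ − C_in) = (0.658 − 0.137)/(3.20 − 0.137) = 0.17009
t = −τ ln(…) = 47.522 × 1.7714 = 84.181 s.

84.2 s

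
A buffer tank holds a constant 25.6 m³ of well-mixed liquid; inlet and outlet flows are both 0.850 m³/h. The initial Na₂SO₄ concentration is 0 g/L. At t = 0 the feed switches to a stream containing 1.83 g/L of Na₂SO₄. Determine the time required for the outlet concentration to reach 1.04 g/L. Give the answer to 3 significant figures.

Species balance: V dC/dt = Q(C_in − C) ⇒ τ = V/Q = 30.118 h.
C(t) = C_in + (C₀ − C_in) e^(−t/τ). Set C = 1.04 and solve for t:
e^(−t/τ) = (C − C_in)/(C₀ − C_in) = (1.04 − 1.83)/(0 − 1.83) = 0.43169
t = −τ ln(…) = 30.118 × 0.84004 = 25.300 h.

25.3 h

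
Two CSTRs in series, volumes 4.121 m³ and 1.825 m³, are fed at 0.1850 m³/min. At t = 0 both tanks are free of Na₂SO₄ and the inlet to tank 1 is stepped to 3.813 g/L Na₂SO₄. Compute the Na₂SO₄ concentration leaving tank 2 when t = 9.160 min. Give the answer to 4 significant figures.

Each tank obeys Vᵢ dCᵢ/dt = Q(Cᵢ₋₁ − Cᵢ), so τᵢ = Vᵢ/Q.
τ₁ = 4.121/0.1850 = 22.2757 min; τ₂ = 1.825/0.1850 = 9.86486 min.
Solving the cascade with C₁(0)=C₂(0)=0 gives C₂(t) = C_in[1 − (τ₁ e^(−t/τ₁) − τ₂ e^(−t/τ₂))/(τ₁ − τ₂)].
At t = 9.160: e^(−t/τ₁) = 0.662847, e^(−t/τ₂) = 0.395127.
C₂ = 3.813·[1 − (22.2757·0.662847 − 9.86486·0.395127)/(12.4108)] = 3.813·0.124353 = 0.474157 g/L.

0.4742 g/L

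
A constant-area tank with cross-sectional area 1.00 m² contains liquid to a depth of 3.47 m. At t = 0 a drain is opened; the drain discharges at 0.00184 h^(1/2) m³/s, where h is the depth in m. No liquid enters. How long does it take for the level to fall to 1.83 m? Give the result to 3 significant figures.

554 s

A dh/dt = −Q_out = −0.00184 √h.
∫ h^(−1/2) dh = −(0.00184/A) ∫ dt, giving 2√h = 2√h₀ − (0.00184/A) t.
t = 2A(√h₀ − √h)/0.00184 = 2·1.00·(√3.47 − √1.83)/0.00184
  = 2.0000 × (1.8628 − 1.3528) / 0.00184 = 554.37 s.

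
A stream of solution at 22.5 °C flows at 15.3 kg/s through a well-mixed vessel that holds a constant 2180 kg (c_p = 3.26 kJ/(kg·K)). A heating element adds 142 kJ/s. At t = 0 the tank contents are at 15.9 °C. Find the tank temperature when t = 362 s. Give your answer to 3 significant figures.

24.6 °C

Heat balance on the well-mixed liquid: M c_p dT/dt = ṁ c_p (T_in − T) + 142.
τ = M/ṁ = 142.48 s; T_ss = T_in + Q̇/(ṁ c_p) = 22.5 + 142/(15.3·3.26) = 25.347 °C.
This is linear first-order; T(t) = T_ss + (T₀ − T_ss) e^(−t/τ).
T(362) = 25.347 + (-9.4469)·e^(−362/142.48) = 25.347 + (-9.4469)·0.078816 = 24.602 °C.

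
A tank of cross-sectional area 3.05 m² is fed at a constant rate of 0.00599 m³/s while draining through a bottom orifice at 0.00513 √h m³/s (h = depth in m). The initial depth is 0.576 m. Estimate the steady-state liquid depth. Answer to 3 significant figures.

1.36 m

A dh/dt = Q_in − 0.00513 √h. Steady state requires inflow = outflow:
Q_in = 0.00513 √h_ss ⇒ √h_ss = 0.00599/0.00513 = 1.1676.
h_ss = 1.1676² = 1.3634 m. (Since h₀ = 0.576 m < h_ss, the level will rise toward this value.)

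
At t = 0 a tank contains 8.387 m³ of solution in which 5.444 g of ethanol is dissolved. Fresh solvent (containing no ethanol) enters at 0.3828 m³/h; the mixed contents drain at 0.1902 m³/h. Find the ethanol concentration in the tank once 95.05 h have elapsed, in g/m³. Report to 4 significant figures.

Total volume: dV/dt = Q_in − Q_out = 0.192600 m³/h, so V(t) = 8.387 + 0.192600 t and V(95.05) = 26.6936 m³.
No ethanol enters, so dm/dt = −Q_out · (m/V).
Separate: dm/m = −Q_out dt/V(t) ⇒ ln(m/m₀) = −(Q_out/(Q_in−Q_out)) ln(V/V₀).
m = m₀ (V₀/V)^(Q_out/(Q_in−Q_out)) = 5.444 × (8.387/26.6936)^(0.987539) = 1.73533 g.
C = m/V = 1.73533/26.6936 = 0.0650092 g/m³.

0.06501 g/m³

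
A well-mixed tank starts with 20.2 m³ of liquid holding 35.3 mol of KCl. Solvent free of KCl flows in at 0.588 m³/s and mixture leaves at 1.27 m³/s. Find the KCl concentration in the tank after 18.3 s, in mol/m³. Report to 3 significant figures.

0.762 mol/m³

Total volume: dV/dt = Q_in − Q_out = -0.68200 m³/s, so V(t) = 20.2 − 0.68200 t and V(18.3) = 7.7194 m³.
Solute balance: dm/dt = 0 − Q_out C = −Q_out m/V(t).
Separate: dm/m = −Q_out dt/V(t) ⇒ ln(m/m₀) = −(Q_out/(Q_in−Q_out)) ln(V/V₀).
m = m₀ (V₀/V)^(Q_out/(Q_in−Q_out)) = 35.3 × (20.2/7.7194)^(-1.8622) = 5.8860 mol.
C = m/V = 5.8860/7.7194 = 0.76249 mol/m³.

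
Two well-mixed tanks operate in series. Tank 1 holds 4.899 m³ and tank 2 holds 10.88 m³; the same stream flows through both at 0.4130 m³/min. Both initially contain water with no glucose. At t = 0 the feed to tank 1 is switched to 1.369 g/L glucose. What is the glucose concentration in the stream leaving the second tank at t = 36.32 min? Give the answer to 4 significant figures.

Time constants: τᵢ = Vᵢ/Q for each well-mixed tank.
τ₁ = 4.899/0.4130 = 11.8620 min; τ₂ = 10.88/0.4130 = 26.3438 min.
Tank 1: C₁ = C_in(1 − e^(−t/τ₁)). Tank 2 (τ₁ ≠ τ₂): C₂ = C_in[1 − (τ₁ e^(−t/τ₁) − τ₂ e^(−t/τ₂))/(τ₁ − τ₂)].
At t = 36.32: e^(−t/τ₁) = 0.0467995, e^(−t/τ₂) = 0.251908.
C₂ = 1.369·[1 − (11.8620·0.0467995 − 26.3438·0.251908)/(-14.4818)] = 1.369·0.580089 = 0.794142 g/L.

0.7941 g/L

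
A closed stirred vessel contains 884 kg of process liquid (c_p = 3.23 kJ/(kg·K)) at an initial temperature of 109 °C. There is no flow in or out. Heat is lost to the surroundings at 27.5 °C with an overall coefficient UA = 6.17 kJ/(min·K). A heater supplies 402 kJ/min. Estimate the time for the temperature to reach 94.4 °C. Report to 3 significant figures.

1040 min

Lumped-capacitance energy balance: M c_p dT/dt = UA(T_amb − T) + Q̇.
τ = M c_p/UA = 462.77 min; T_ss = T_amb + Q̇/UA = 27.5 + 402/6.17 = 92.654 °C.
T(t) = T_ss + (T₀ − T_ss)e^(−t/τ); set T = 94.4:
t = −τ ln[(T − T_ss)/(T₀ − T_ss)] = −462.77 · ln(0.10682) = 1035.1 min.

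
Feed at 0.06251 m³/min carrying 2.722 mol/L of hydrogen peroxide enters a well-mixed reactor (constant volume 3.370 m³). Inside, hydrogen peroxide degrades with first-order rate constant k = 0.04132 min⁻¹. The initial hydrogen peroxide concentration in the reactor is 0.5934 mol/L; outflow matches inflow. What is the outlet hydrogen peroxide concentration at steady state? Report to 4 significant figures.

0.8433 mol/L

V dC/dt = Q(C_in − C) − k V C.
At steady state: 0 = Q C_in − (Q + kV) C_ss, so C_ss = Q C_in/(Q + kV).
C_ss = 0.06251·2.722/(0.06251 + 0.04132·3.370) = 0.170152/0.201758 = 0.843346 mol/L.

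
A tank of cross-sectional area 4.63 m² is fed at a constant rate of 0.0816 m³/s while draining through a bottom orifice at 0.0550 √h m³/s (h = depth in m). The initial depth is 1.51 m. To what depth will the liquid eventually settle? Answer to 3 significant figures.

Unsteady balance on liquid volume: A dh/dt = Q_in − 0.0550 √h. At steady state dh/dt = 0:
Q_in = 0.0550 √h_ss ⇒ √h_ss = 0.0816/0.0550 = 1.4836.
h_ss = 1.4836² = 2.2012 m. (Since h₀ = 1.51 m < h_ss, the level will rise toward this value.)

2.20 m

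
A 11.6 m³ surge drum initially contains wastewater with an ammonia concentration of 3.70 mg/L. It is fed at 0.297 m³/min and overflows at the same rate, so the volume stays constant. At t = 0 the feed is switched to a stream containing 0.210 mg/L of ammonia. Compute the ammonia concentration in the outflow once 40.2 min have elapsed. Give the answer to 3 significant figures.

1.46 mg/L

Accumulation = in − out for the solute gives V dC/dt = Q(C_in − C).
So dC/dt = (C_in − C)/τ with τ = V/Q = 11.6/0.297 = 39.057 min.
Solution: C(t) = C_in + (C₀ − C_in) e^(−t/τ).
C(40.2) = 0.210 + (3.70 − 0.210)·e^(−40.2/39.057) = 0.210 + (3.4900)·0.35727 = 1.4569 mg/L.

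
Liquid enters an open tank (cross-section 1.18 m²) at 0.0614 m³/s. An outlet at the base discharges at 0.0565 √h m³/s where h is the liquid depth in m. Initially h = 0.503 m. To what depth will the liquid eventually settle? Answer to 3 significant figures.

1.18 m

Volume balance on the tank: A dh/dt = Q_in − 0.0565 √h. At steady state dh/dt = 0:
Q_in = 0.0565 √h_ss ⇒ √h_ss = 0.0614/0.0565 = 1.0867.
h_ss = 1.0867² = 1.1810 m. (Since h₀ = 0.503 m < h_ss, the level will rise toward this value.)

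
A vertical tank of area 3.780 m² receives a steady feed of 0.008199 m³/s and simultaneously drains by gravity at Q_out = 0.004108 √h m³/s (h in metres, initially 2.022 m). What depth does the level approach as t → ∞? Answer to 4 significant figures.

A dh/dt = Q_in − 0.004108 √h. Steady state requires inflow = outflow:
Q_in = 0.004108 √h_ss ⇒ √h_ss = 0.008199/0.004108 = 1.99586.
h_ss = 1.99586² = 3.98346 m. (Since h₀ = 2.022 m < h_ss, the level will rise toward this value.)

3.983 m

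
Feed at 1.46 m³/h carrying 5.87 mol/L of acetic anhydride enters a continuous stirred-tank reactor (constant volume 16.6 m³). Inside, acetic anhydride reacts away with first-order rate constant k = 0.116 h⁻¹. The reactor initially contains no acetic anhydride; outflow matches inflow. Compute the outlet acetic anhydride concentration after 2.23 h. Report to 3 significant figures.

0.925 mol/L

V dC/dt = Q(C_in − C) − k V C.
This is linear with rate a = Q/V + k = 0.20395 h⁻¹.
C_ss = Q C_in/(Q + kV) = 2.5314 mol/L; C(t) = C_ss + (C₀ − C_ss) e^(−a t).
C(2.23) = 2.5314 + (-2.5314)·e^(−0.20395·2.23) = 2.5314 + (-2.5314)·0.63457 = 0.92505 mol/L.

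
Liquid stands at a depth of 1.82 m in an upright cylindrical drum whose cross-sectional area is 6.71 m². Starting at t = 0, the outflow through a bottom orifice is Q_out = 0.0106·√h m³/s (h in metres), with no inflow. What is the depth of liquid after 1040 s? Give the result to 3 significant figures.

A dh/dt = −Q_out = −0.0106 √h.
∫ h^(−1/2) dh = −(0.0106/A) ∫ dt, giving 2√h = 2√h₀ − (0.0106/A) t.
√h = √1.82 − 0.0106·1040/(2·6.71) = 1.3491 − 0.82146 = 0.52761.
h = 0.52761² = 0.27838 m.

0.278 m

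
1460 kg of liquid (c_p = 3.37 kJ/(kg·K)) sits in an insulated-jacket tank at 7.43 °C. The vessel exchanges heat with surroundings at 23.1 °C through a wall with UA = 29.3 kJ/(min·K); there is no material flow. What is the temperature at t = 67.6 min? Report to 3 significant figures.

12.6 °C

M c_p dT/dt = −UA(T − T_amb).
dT/dt = (T_ss − T)/τ with T_ss = T_amb = 23.100 °C, τ = M c_p/UA = 1460·3.37/29.3 = 167.92 min.
This is linear first-order; T(t) = T_ss + (T₀ − T_ss) e^(−t/τ).
T(67.6) = 23.100 + (-15.670)·0.66861 = 12.623 °C.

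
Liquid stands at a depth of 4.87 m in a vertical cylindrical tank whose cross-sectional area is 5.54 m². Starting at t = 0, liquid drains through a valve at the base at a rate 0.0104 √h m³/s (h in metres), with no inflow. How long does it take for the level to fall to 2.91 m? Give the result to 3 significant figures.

Mass balance (ρ constant): A dh/dt = −0.0104 √h.
∫ h^(−1/2) dh = −(0.0104/A) ∫ dt, giving 2√h = 2√h₀ − (0.0104/A) t.
t = 2A(√h₀ − √h)/0.0104 = 2·5.54·(√4.87 − √2.91)/0.0104
  = 11.080 × (2.2068 − 1.7059) / 0.0104 = 533.69 s.

534 s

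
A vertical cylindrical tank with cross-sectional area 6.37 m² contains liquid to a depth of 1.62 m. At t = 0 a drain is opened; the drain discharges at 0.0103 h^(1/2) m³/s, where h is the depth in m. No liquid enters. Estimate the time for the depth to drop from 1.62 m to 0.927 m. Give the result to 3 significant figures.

383 s

Mass balance (ρ constant): A dh/dt = −0.0103 √h.
∫ h^(−1/2) dh = −(0.0103/A) ∫ dt, giving 2√h = 2√h₀ − (0.0103/A) t.
t = 2A(√h₀ − √h)/0.0103 = 2·6.37·(√1.62 − √0.927)/0.0103
  = 12.740 × (1.2728 − 0.96281) / 0.0103 = 383.42 s.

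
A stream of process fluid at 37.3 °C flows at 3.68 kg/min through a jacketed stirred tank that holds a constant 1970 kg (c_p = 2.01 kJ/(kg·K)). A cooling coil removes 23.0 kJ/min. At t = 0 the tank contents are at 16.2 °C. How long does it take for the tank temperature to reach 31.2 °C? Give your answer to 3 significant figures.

M c_p dT/dt = ṁ c_p (T_in − T) − Q̇.
τ = M/ṁ = 535.33 min; T_ss = T_in − Q̇/(ṁ c_p) = 34.191 °C.
T(t) = T_ss + (T₀ − T_ss) e^(−t/τ). Set T = 31.2:
e^(−t/τ) = (31.2 − 34.191)/(16.2 − 34.191) = 0.16623
t = −535.33 · ln(0.16623) = 960.58 min.

961 min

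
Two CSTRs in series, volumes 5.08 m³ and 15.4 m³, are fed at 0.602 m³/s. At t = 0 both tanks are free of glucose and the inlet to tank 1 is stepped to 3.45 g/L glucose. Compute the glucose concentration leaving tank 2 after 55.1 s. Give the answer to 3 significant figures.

Each tank obeys Vᵢ dCᵢ/dt = Q(Cᵢ₋₁ − Cᵢ), so τᵢ = Vᵢ/Q.
τ₁ = 5.08/0.602 = 8.4385 s; τ₂ = 15.4/0.602 = 25.581 s.
Solving the cascade with C₁(0)=C₂(0)=0 gives C₂(t) = C_in[1 − (τ₁ e^(−t/τ₁) − τ₂ e^(−t/τ₂))/(τ₁ − τ₂)].
At t = 55.1: e^(−t/τ₁) = 0.0014596, e^(−t/τ₂) = 0.11603.
C₂ = 3.45·[1 − (8.4385·0.0014596 − 25.581·0.11603)/(-17.143)] = 3.45·0.82757 = 2.8551 g/L.

2.86 g/L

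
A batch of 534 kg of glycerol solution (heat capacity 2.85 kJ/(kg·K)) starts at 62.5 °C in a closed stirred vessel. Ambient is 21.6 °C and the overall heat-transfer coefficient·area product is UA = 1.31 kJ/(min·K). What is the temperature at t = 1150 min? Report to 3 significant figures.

36.8 °C

First-law balance (no shaft work): M c_p dT/dt = −UA(T − T_amb).
dT/dt = (T_ss − T)/τ with T_ss = T_amb = 21.600 °C, τ = M c_p/UA = 534·2.85/1.31 = 1161.8 min.
Solution: T(t) = T_ss + (T₀ − T_ss) e^(−t/τ).
T(1150) = 21.600 + (40.900)·0.37162 = 36.799 °C.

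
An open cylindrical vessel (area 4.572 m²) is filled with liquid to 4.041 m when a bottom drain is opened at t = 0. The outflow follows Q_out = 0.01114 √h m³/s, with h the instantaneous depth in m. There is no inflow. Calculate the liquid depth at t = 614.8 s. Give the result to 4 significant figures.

1.591 m

With no inflow, A dh/dt = −0.01114 √h.
Separate and integrate: 2(√h − √h₀) = −(0.01114/A) t.
√h = √4.041 − 0.01114·614.8/(2·4.572) = 2.01022 − 0.749002 = 1.26122.
h = 1.26122² = 1.59068 m.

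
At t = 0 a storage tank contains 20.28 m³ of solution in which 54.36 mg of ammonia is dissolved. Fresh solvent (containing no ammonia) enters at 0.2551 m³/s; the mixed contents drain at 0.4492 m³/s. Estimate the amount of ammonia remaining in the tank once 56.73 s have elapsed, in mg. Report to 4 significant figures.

Total volume: dV/dt = Q_in − Q_out = -0.194100 m³/s, so V(t) = 20.28 − 0.194100 t and V(56.73) = 9.26871 m³.
No ammonia enters, so dm/dt = −Q_out · (m/V).
dm/m = −Q_out dt/(V₀ − 0.194100 t); integrating gives ln(m/m₀) = −(Q_out/(Q_in−Q_out)) ln(V/V₀).
m = m₀ (V₀/V)^(Q_out/(Q_in−Q_out)) = 54.36 × (20.28/9.26871)^(-2.31427) = 8.87798 mg.

8.878 mg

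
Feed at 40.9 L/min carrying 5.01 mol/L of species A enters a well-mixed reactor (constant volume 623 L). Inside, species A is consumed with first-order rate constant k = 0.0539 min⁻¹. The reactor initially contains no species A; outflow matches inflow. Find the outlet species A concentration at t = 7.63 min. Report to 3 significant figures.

1.65 mol/L

Species balance: V dC/dt = Q C_in − Q C − k V C.
This is linear with rate a = Q/V + k = 0.11955 min⁻¹.
C_ss = Q C_in/(Q + kV) = 2.7512 mol/L; C(t) = C_ss + (C₀ − C_ss) e^(−a t).
C(7.63) = 2.7512 + (-2.7512)·e^(−0.11955·7.63) = 2.7512 + (-2.7512)·0.40165 = 1.6462 mol/L.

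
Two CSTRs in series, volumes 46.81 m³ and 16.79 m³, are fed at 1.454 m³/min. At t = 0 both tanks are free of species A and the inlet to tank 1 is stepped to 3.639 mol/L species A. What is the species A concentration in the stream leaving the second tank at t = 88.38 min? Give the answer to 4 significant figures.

Each tank obeys Vᵢ dCᵢ/dt = Q(Cᵢ₋₁ − Cᵢ), so τᵢ = Vᵢ/Q.
τ₁ = 46.81/1.454 = 32.1939 min; τ₂ = 16.79/1.454 = 11.5475 min.
Tank 1: C₁ = C_in(1 − e^(−t/τ₁)). Tank 2 (τ₁ ≠ τ₂): C₂ = C_in[1 − (τ₁ e^(−t/τ₁) − τ₂ e^(−t/τ₂))/(τ₁ − τ₂)].
At t = 88.38: e^(−t/τ₁) = 0.0642331, e^(−t/τ₂) = 0.000474317.
C₂ = 3.639·[1 − (32.1939·0.0642331 − 11.5475·0.000474317)/(20.6465)] = 3.639·0.900107 = 3.27549 mol/L.

3.275 mol/L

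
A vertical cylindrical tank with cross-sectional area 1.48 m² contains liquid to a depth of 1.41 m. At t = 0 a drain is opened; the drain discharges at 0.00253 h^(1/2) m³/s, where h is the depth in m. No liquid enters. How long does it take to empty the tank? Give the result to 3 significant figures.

1390 s

Unsteady balance on liquid volume: A dh/dt = −0.00253 √h.
∫ h^(−1/2) dh = −(0.00253/A) ∫ dt, giving 2√h = 2√h₀ − (0.00253/A) t.
Tank is empty when √h = 0: t_empty = 2A√h₀/0.00253.
t_empty = 2·1.48·√1.41/0.00253 = 2.9600·1.1874/0.00253 = 1389.3 s.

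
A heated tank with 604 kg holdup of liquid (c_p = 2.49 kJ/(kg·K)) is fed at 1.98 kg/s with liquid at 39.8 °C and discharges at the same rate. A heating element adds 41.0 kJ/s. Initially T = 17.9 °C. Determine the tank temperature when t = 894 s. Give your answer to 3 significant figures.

46.5 °C

Heat balance on the well-mixed liquid: M c_p dT/dt = ṁ c_p (T_in − T) + 41.0.
τ = M/ṁ = 305.05 s; T_ss = T_in + Q̇/(ṁ c_p) = 39.8 + 41.0/(1.98·2.49) = 48.116 °C.
T approaches T_ss exponentially: T(t) = T_ss + (T₀ − T_ss) e^(−t/τ).
T(894) = 48.116 + (-30.216)·e^(−894/305.05) = 48.116 + (-30.216)·0.053362 = 46.504 °C.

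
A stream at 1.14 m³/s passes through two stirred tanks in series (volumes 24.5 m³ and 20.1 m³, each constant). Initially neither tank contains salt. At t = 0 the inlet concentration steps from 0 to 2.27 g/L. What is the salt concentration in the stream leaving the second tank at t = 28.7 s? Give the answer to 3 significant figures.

0.981 g/L

Time constants: τᵢ = Vᵢ/Q for each well-mixed tank.
τ₁ = 24.5/1.14 = 21.491 s; τ₂ = 20.1/1.14 = 17.632 s.
Solving the cascade with C₁(0)=C₂(0)=0 gives C₂(t) = C_in[1 − (τ₁ e^(−t/τ₁) − τ₂ e^(−t/τ₂))/(τ₁ − τ₂)].
At t = 28.7: e^(−t/τ₁) = 0.26305, e^(−t/τ₂) = 0.19637.
C₂ = 2.27·[1 − (21.491·0.26305 − 17.632·0.19637)/(3.8596)] = 2.27·0.43236 = 0.98146 g/L.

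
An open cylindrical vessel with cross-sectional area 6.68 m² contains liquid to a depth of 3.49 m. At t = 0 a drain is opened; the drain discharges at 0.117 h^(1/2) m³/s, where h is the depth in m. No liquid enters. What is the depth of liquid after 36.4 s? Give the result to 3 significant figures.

2.40 m

With no inflow, A dh/dt = −0.117 √h.
Separate and integrate: 2(√h − √h₀) = −(0.117/A) t.
√h = √3.49 − 0.117·36.4/(2·6.68) = 1.8682 − 0.31877 = 1.5494.
h = 1.5494² = 2.4006 m.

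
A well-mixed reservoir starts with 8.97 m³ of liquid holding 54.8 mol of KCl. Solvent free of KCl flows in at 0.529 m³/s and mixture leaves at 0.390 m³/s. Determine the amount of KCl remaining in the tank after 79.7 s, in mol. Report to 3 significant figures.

5.74 mol

Total volume: dV/dt = Q_in − Q_out = 0.13900 m³/s, so V(t) = 8.97 + 0.13900 t and V(79.7) = 20.048 m³.
Solute balance: dm/dt = 0 − Q_out C = −Q_out m/V(t).
dm/m = −Q_out dt/(V₀ + 0.13900 t); integrating gives ln(m/m₀) = −(Q_out/(Q_in−Q_out)) ln(V/V₀).
m = m₀ (V₀/V)^(Q_out/(Q_in−Q_out)) = 54.8 × (8.97/20.048)^(2.8058) = 5.7382 mol.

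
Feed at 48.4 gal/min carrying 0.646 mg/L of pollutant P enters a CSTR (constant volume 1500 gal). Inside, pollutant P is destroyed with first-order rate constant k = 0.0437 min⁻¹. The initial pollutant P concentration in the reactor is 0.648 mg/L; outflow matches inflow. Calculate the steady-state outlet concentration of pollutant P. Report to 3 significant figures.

0.274 mg/L

Accumulation = in − out − consumed: V dC/dt = Q C_in − Q C − k V C.
Steady state (dC/dt = 0): C_ss = Q C_in/(Q + kV) = C_in/(1 + kV/Q).
C_ss = 48.4·0.646/(48.4 + 0.0437·1500) = 31.266/113.95 = 0.27439 mg/L.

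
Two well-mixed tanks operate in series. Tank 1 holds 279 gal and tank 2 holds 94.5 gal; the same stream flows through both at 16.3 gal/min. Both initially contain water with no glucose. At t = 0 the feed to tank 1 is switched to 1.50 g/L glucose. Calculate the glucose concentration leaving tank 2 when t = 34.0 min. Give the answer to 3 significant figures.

Species balance on tank i: dCᵢ/dt = (Cᵢ₋₁ − Cᵢ)/τᵢ with τᵢ = Vᵢ/Q.
τ₁ = 279/16.3 = 17.117 min; τ₂ = 94.5/16.3 = 5.7975 min.
Solving the cascade with C₁(0)=C₂(0)=0 gives C₂(t) = C_in[1 − (τ₁ e^(−t/τ₁) − τ₂ e^(−t/τ₂))/(τ₁ − τ₂)].
At t = 34.0: e^(−t/τ₁) = 0.13719, e^(−t/τ₂) = 0.0028383.
C₂ = 1.50·[1 − (17.117·0.13719 − 5.7975·0.0028383)/(11.319)] = 1.50·0.79399 = 1.1910 g/L.

1.19 g/L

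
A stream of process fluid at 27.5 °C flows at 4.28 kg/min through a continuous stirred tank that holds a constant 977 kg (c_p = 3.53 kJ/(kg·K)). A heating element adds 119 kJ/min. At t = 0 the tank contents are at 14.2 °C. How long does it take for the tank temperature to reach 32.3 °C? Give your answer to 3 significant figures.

440 min

Energy balance: M c_p dT/dt = ṁ c_p (T_in − T) + 119.
τ = M/ṁ = 228.27 min; T_ss = T_in + Q̇/(ṁ c_p) = 35.376 °C.
T(t) = T_ss + (T₀ − T_ss) e^(−t/τ). Set T = 32.3:
e^(−t/τ) = (32.3 − 35.376)/(14.2 − 35.376) = 0.14528
t = −228.27 · ln(0.14528) = 440.36 min.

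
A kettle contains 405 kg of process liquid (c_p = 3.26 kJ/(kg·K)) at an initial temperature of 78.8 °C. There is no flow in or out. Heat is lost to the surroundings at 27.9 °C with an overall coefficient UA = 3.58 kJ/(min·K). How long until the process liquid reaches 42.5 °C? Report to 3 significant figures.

Energy balance: M c_p dT/dt = −UA(T − T_amb).
τ = M c_p/UA = 368.80 min; T_ss = T_amb = 27.900 °C.
T(t) = T_ss + (T₀ − T_ss)e^(−t/τ); set T = 42.5:
t = −τ ln[(T − T_ss)/(T₀ − T_ss)] = −368.80 · ln(0.28684) = 460.57 min.

461 min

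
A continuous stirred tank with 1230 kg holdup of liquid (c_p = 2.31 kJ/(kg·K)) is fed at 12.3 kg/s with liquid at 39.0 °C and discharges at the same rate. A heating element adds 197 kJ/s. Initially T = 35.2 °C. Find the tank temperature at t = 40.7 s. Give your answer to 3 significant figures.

M c_p dT/dt = ṁ c_p (T_in − T) + Q̇.
Rearrange: dT/dt = (T_ss − T)/τ with τ = M/ṁ = 100.00 s and T_ss = T_in + Q̇/(ṁ c_p) = 45.933 °C.
T approaches T_ss exponentially: T(t) = T_ss + (T₀ − T_ss) e^(−t/τ).
T(40.7) = 45.933 + (-10.733)·e^(−40.7/100.00) = 45.933 + (-10.733)·0.66564 = 38.789 °C.

38.8 °C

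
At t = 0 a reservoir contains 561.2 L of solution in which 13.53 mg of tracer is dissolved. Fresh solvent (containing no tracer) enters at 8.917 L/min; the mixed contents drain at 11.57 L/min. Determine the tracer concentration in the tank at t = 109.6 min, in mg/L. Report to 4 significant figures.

0.002073 mg/L

Total volume: dV/dt = Q_in − Q_out = -2.65300 L/min, so V(t) = 561.2 − 2.65300 t and V(109.6) = 270.431 L.
Solute balance: dm/dt = 0 − Q_out C = −Q_out m/V(t).
Separate: dm/m = −Q_out dt/V(t) ⇒ ln(m/m₀) = −(Q_out/(Q_in−Q_out)) ln(V/V₀).
m = m₀ (V₀/V)^(Q_out/(Q_in−Q_out)) = 13.53 × (561.2/270.431)^(-4.36110) = 0.560484 mg.
C = m/V = 0.560484/270.431 = 0.00207256 mg/L.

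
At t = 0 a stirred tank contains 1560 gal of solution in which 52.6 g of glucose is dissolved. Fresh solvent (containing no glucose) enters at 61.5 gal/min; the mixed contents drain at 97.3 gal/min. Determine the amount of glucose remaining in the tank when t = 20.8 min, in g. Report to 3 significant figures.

9.02 g

Let m(t) be the amount of glucose. Volume: V(t) = V₀ + (Q_in − Q_out) t = 1560 − 35.800 t; V(20.8) = 815.36 gal.
Species balance (pure solvent in): dm/dt = −Q_out · m/V(t).
Separate: dm/m = −Q_out dt/V(t) ⇒ ln(m/m₀) = −(Q_out/(Q_in−Q_out)) ln(V/V₀).
m = m₀ (V₀/V)^(Q_out/(Q_in−Q_out)) = 52.6 × (1560/815.36)^(-2.7179) = 9.0189 g.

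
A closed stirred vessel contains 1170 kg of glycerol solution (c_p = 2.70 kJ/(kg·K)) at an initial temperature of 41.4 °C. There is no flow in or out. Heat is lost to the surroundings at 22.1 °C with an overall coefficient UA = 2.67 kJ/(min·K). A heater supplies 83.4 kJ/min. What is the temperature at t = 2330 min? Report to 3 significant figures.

Energy balance: M c_p dT/dt = −UA(T − T_amb) + Q̇.
dT/dt = (T_ss − T)/τ with T_ss = T_amb + Q̇/UA = 22.1 + 83.4/2.67 = 53.336 °C, τ = M c_p/UA = 1170·2.70/2.67 = 1183.1 min.
This is linear first-order; T(t) = T_ss + (T₀ − T_ss) e^(−t/τ).
T(2330) = 53.336 + (-11.936)·0.13955 = 51.670 °C.

51.7 °C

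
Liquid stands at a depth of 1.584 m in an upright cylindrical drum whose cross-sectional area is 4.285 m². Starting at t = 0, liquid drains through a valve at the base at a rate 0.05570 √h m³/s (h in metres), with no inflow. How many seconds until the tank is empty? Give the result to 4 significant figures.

193.6 s

Volume balance on the tank: A dh/dt = −0.05570 √h.
This is separable: 2 d(√h)/dt = −0.05570/A, so √h = √h₀ − (0.05570/(2A)) t.
Set h = 0: 2√h₀ = (0.05570/A) t_empty ⇒ t_empty = 2A√h₀/0.05570.
t_empty = 2·4.285·√1.584/0.05570 = 8.57000·1.25857/0.05570 = 193.644 s.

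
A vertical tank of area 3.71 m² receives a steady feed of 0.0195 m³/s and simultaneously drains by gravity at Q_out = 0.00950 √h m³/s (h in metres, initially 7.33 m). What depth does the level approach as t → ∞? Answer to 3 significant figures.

Level balance: A dh/dt = 0.0195 − 0.00950 √h. Setting dh/dt = 0:
Q_in = 0.00950 √h_ss ⇒ √h_ss = 0.0195/0.00950 = 2.0526.
h_ss = 2.0526² = 4.2133 m. (Since h₀ = 7.33 m > h_ss, the level will fall toward this value.)

4.21 m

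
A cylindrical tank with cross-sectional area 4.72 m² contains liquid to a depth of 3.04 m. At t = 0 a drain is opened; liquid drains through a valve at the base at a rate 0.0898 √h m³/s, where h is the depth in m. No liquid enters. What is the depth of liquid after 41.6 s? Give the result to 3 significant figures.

A dh/dt = −Q_out = −0.0898 √h.
∫ h^(−1/2) dh = −(0.0898/A) ∫ dt, giving 2√h = 2√h₀ − (0.0898/A) t.
√h = √3.04 − 0.0898·41.6/(2·4.72) = 1.7436 − 0.39573 = 1.3478.
h = 1.3478² = 1.8166 m.

1.82 m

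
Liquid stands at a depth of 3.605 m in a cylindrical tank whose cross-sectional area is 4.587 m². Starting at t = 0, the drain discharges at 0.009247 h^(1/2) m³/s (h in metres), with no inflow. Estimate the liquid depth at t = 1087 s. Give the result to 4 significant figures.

A dh/dt = −Q_out = −0.009247 √h.
∫ h^(−1/2) dh = −(0.009247/A) ∫ dt, giving 2√h = 2√h₀ − (0.009247/A) t.
√h = √3.605 − 0.009247·1087/(2·4.587) = 1.89868 − 1.09565 = 0.803034.
h = 0.803034² = 0.644864 m.

0.6449 m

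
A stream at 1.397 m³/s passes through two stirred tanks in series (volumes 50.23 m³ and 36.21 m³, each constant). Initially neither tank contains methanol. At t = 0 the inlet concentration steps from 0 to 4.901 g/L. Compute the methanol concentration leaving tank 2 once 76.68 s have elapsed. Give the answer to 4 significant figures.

Time constants: τᵢ = Vᵢ/Q for each well-mixed tank.
τ₁ = 50.23/1.397 = 35.9556 s; τ₂ = 36.21/1.397 = 25.9198 s.
Solving the cascade with C₁(0)=C₂(0)=0 gives C₂(t) = C_in[1 − (τ₁ e^(−t/τ₁) − τ₂ e^(−t/τ₂))/(τ₁ − τ₂)].
At t = 76.68: e^(−t/τ₁) = 0.118525, e^(−t/τ₂) = 0.0519043.
C₂ = 4.901·[1 − (35.9556·0.118525 − 25.9198·0.0519043)/(10.0358)] = 4.901·0.709410 = 3.47682 g/L.

3.477 g/L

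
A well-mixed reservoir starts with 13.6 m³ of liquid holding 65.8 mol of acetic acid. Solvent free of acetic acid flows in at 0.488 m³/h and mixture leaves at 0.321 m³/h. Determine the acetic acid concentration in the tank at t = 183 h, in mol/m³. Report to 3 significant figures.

Total volume: dV/dt = Q_in − Q_out = 0.16700 m³/h, so V(t) = 13.6 + 0.16700 t and V(183) = 44.161 m³.
Solute balance: dm/dt = 0 − Q_out C = −Q_out m/V(t).
dm/m = −Q_out dt/(V₀ + 0.16700 t); integrating gives ln(m/m₀) = −(Q_out/(Q_in−Q_out)) ln(V/V₀).
m = m₀ (V₀/V)^(Q_out/(Q_in−Q_out)) = 65.8 × (13.6/44.161)^(1.9222) = 6.8398 mol.
C = m/V = 6.8398/44.161 = 0.15488 mol/m³.

0.155 mol/m³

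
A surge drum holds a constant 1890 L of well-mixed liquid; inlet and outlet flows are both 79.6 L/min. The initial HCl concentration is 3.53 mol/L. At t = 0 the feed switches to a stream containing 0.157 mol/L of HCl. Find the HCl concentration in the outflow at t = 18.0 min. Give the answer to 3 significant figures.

Species balance on the tank: V dC/dt = Q(C_in − C).
Rewrite as dC/dt + C/τ = C_in/τ, τ = V/Q = 23.744 min.
Solution: C(t) = C_in + (C₀ − C_in) e^(−t/τ).
C(18.0) = 0.157 + (3.53 − 0.157)·e^(−18.0/23.744) = 0.157 + (3.3730)·0.46856 = 1.7374 mol/L.

1.74 mol/L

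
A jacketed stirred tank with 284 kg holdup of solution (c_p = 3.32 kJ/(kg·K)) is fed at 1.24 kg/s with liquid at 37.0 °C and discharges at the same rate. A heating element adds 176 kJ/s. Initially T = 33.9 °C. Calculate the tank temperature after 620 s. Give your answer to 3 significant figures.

76.7 °C

Unsteady energy balance on the tank contents: M c_p dT/dt = ṁ c_p (T_in − T) + 176.
τ = M/ṁ = 229.03 s; T_ss = T_in + Q̇/(ṁ c_p) = 37.0 + 176/(1.24·3.32) = 79.752 °C.
Solution: T(t) = T_ss + (T₀ − T_ss) e^(−t/τ).
T(620) = 79.752 + (-45.852)·e^(−620/229.03) = 79.752 + (-45.852)·0.066734 = 76.692 °C.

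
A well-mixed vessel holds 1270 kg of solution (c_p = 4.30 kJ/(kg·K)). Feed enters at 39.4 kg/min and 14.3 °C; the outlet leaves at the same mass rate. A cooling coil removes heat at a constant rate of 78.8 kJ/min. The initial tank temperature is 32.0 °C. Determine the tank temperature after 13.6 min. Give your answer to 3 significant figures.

Energy balance: M c_p dT/dt = ṁ c_p (T_in − T) − 78.8.
Rearrange: dT/dt = (T_ss − T)/τ with τ = M/ṁ = 32.234 min and T_ss = T_in − Q̇/(ṁ c_p) = 13.835 °C.
Integrating: T(t) = T_ss + (T₀ − T_ss) e^(−t/τ).
T(13.6) = 13.835 + (18.165)·e^(−13.6/32.234) = 13.835 + (18.165)·0.65579 = 25.747 °C.

25.7 °C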